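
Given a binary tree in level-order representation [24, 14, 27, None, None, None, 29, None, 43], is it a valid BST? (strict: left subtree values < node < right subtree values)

Level-order array: [24, 14, 27, None, None, None, 29, None, 43]
Validate using subtree bounds (lo, hi): at each node, require lo < value < hi,
then recurse left with hi=value and right with lo=value.
Preorder trace (stopping at first violation):
  at node 24 with bounds (-inf, +inf): OK
  at node 14 with bounds (-inf, 24): OK
  at node 27 with bounds (24, +inf): OK
  at node 29 with bounds (27, +inf): OK
  at node 43 with bounds (29, +inf): OK
No violation found at any node.
Result: Valid BST


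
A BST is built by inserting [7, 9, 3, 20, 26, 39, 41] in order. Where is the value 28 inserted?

Starting tree (level order): [7, 3, 9, None, None, None, 20, None, 26, None, 39, None, 41]
Insertion path: 7 -> 9 -> 20 -> 26 -> 39
Result: insert 28 as left child of 39
Final tree (level order): [7, 3, 9, None, None, None, 20, None, 26, None, 39, 28, 41]


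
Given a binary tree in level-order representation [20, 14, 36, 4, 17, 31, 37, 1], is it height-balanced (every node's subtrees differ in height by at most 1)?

Tree (level-order array): [20, 14, 36, 4, 17, 31, 37, 1]
Definition: a tree is height-balanced if, at every node, |h(left) - h(right)| <= 1 (empty subtree has height -1).
Bottom-up per-node check:
  node 1: h_left=-1, h_right=-1, diff=0 [OK], height=0
  node 4: h_left=0, h_right=-1, diff=1 [OK], height=1
  node 17: h_left=-1, h_right=-1, diff=0 [OK], height=0
  node 14: h_left=1, h_right=0, diff=1 [OK], height=2
  node 31: h_left=-1, h_right=-1, diff=0 [OK], height=0
  node 37: h_left=-1, h_right=-1, diff=0 [OK], height=0
  node 36: h_left=0, h_right=0, diff=0 [OK], height=1
  node 20: h_left=2, h_right=1, diff=1 [OK], height=3
All nodes satisfy the balance condition.
Result: Balanced


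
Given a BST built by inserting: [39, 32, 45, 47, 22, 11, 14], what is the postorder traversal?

Tree insertion order: [39, 32, 45, 47, 22, 11, 14]
Tree (level-order array): [39, 32, 45, 22, None, None, 47, 11, None, None, None, None, 14]
Postorder traversal: [14, 11, 22, 32, 47, 45, 39]


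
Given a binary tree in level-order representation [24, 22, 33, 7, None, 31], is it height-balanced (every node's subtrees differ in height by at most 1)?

Tree (level-order array): [24, 22, 33, 7, None, 31]
Definition: a tree is height-balanced if, at every node, |h(left) - h(right)| <= 1 (empty subtree has height -1).
Bottom-up per-node check:
  node 7: h_left=-1, h_right=-1, diff=0 [OK], height=0
  node 22: h_left=0, h_right=-1, diff=1 [OK], height=1
  node 31: h_left=-1, h_right=-1, diff=0 [OK], height=0
  node 33: h_left=0, h_right=-1, diff=1 [OK], height=1
  node 24: h_left=1, h_right=1, diff=0 [OK], height=2
All nodes satisfy the balance condition.
Result: Balanced


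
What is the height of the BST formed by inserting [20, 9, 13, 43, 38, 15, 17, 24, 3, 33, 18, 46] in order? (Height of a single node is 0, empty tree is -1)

Insertion order: [20, 9, 13, 43, 38, 15, 17, 24, 3, 33, 18, 46]
Tree (level-order array): [20, 9, 43, 3, 13, 38, 46, None, None, None, 15, 24, None, None, None, None, 17, None, 33, None, 18]
Compute height bottom-up (empty subtree = -1):
  height(3) = 1 + max(-1, -1) = 0
  height(18) = 1 + max(-1, -1) = 0
  height(17) = 1 + max(-1, 0) = 1
  height(15) = 1 + max(-1, 1) = 2
  height(13) = 1 + max(-1, 2) = 3
  height(9) = 1 + max(0, 3) = 4
  height(33) = 1 + max(-1, -1) = 0
  height(24) = 1 + max(-1, 0) = 1
  height(38) = 1 + max(1, -1) = 2
  height(46) = 1 + max(-1, -1) = 0
  height(43) = 1 + max(2, 0) = 3
  height(20) = 1 + max(4, 3) = 5
Height = 5


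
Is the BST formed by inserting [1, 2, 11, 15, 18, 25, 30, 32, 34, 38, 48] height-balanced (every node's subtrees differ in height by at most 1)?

Tree (level-order array): [1, None, 2, None, 11, None, 15, None, 18, None, 25, None, 30, None, 32, None, 34, None, 38, None, 48]
Definition: a tree is height-balanced if, at every node, |h(left) - h(right)| <= 1 (empty subtree has height -1).
Bottom-up per-node check:
  node 48: h_left=-1, h_right=-1, diff=0 [OK], height=0
  node 38: h_left=-1, h_right=0, diff=1 [OK], height=1
  node 34: h_left=-1, h_right=1, diff=2 [FAIL (|-1-1|=2 > 1)], height=2
  node 32: h_left=-1, h_right=2, diff=3 [FAIL (|-1-2|=3 > 1)], height=3
  node 30: h_left=-1, h_right=3, diff=4 [FAIL (|-1-3|=4 > 1)], height=4
  node 25: h_left=-1, h_right=4, diff=5 [FAIL (|-1-4|=5 > 1)], height=5
  node 18: h_left=-1, h_right=5, diff=6 [FAIL (|-1-5|=6 > 1)], height=6
  node 15: h_left=-1, h_right=6, diff=7 [FAIL (|-1-6|=7 > 1)], height=7
  node 11: h_left=-1, h_right=7, diff=8 [FAIL (|-1-7|=8 > 1)], height=8
  node 2: h_left=-1, h_right=8, diff=9 [FAIL (|-1-8|=9 > 1)], height=9
  node 1: h_left=-1, h_right=9, diff=10 [FAIL (|-1-9|=10 > 1)], height=10
Node 34 violates the condition: |-1 - 1| = 2 > 1.
Result: Not balanced


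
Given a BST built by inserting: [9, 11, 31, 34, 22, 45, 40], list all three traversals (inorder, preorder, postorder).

Tree insertion order: [9, 11, 31, 34, 22, 45, 40]
Tree (level-order array): [9, None, 11, None, 31, 22, 34, None, None, None, 45, 40]
Inorder (L, root, R): [9, 11, 22, 31, 34, 40, 45]
Preorder (root, L, R): [9, 11, 31, 22, 34, 45, 40]
Postorder (L, R, root): [22, 40, 45, 34, 31, 11, 9]


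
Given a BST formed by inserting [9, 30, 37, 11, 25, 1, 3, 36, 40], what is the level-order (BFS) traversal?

Tree insertion order: [9, 30, 37, 11, 25, 1, 3, 36, 40]
Tree (level-order array): [9, 1, 30, None, 3, 11, 37, None, None, None, 25, 36, 40]
BFS from the root, enqueuing left then right child of each popped node:
  queue [9] -> pop 9, enqueue [1, 30], visited so far: [9]
  queue [1, 30] -> pop 1, enqueue [3], visited so far: [9, 1]
  queue [30, 3] -> pop 30, enqueue [11, 37], visited so far: [9, 1, 30]
  queue [3, 11, 37] -> pop 3, enqueue [none], visited so far: [9, 1, 30, 3]
  queue [11, 37] -> pop 11, enqueue [25], visited so far: [9, 1, 30, 3, 11]
  queue [37, 25] -> pop 37, enqueue [36, 40], visited so far: [9, 1, 30, 3, 11, 37]
  queue [25, 36, 40] -> pop 25, enqueue [none], visited so far: [9, 1, 30, 3, 11, 37, 25]
  queue [36, 40] -> pop 36, enqueue [none], visited so far: [9, 1, 30, 3, 11, 37, 25, 36]
  queue [40] -> pop 40, enqueue [none], visited so far: [9, 1, 30, 3, 11, 37, 25, 36, 40]
Result: [9, 1, 30, 3, 11, 37, 25, 36, 40]


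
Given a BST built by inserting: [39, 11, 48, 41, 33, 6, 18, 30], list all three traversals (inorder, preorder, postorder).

Tree insertion order: [39, 11, 48, 41, 33, 6, 18, 30]
Tree (level-order array): [39, 11, 48, 6, 33, 41, None, None, None, 18, None, None, None, None, 30]
Inorder (L, root, R): [6, 11, 18, 30, 33, 39, 41, 48]
Preorder (root, L, R): [39, 11, 6, 33, 18, 30, 48, 41]
Postorder (L, R, root): [6, 30, 18, 33, 11, 41, 48, 39]


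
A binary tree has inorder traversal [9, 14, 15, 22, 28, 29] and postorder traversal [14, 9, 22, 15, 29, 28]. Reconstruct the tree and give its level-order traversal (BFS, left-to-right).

Inorder:   [9, 14, 15, 22, 28, 29]
Postorder: [14, 9, 22, 15, 29, 28]
Algorithm: postorder visits root last, so walk postorder right-to-left;
each value is the root of the current inorder slice — split it at that
value, recurse on the right subtree first, then the left.
Recursive splits:
  root=28; inorder splits into left=[9, 14, 15, 22], right=[29]
  root=29; inorder splits into left=[], right=[]
  root=15; inorder splits into left=[9, 14], right=[22]
  root=22; inorder splits into left=[], right=[]
  root=9; inorder splits into left=[], right=[14]
  root=14; inorder splits into left=[], right=[]
Reconstructed level-order: [28, 15, 29, 9, 22, 14]


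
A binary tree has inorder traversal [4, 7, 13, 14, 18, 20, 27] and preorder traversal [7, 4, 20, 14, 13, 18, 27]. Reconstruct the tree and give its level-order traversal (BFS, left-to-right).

Inorder:  [4, 7, 13, 14, 18, 20, 27]
Preorder: [7, 4, 20, 14, 13, 18, 27]
Algorithm: preorder visits root first, so consume preorder in order;
for each root, split the current inorder slice at that value into
left-subtree inorder and right-subtree inorder, then recurse.
Recursive splits:
  root=7; inorder splits into left=[4], right=[13, 14, 18, 20, 27]
  root=4; inorder splits into left=[], right=[]
  root=20; inorder splits into left=[13, 14, 18], right=[27]
  root=14; inorder splits into left=[13], right=[18]
  root=13; inorder splits into left=[], right=[]
  root=18; inorder splits into left=[], right=[]
  root=27; inorder splits into left=[], right=[]
Reconstructed level-order: [7, 4, 20, 14, 27, 13, 18]


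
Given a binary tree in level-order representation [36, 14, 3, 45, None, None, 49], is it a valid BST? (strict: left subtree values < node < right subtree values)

Level-order array: [36, 14, 3, 45, None, None, 49]
Validate using subtree bounds (lo, hi): at each node, require lo < value < hi,
then recurse left with hi=value and right with lo=value.
Preorder trace (stopping at first violation):
  at node 36 with bounds (-inf, +inf): OK
  at node 14 with bounds (-inf, 36): OK
  at node 45 with bounds (-inf, 14): VIOLATION
Node 45 violates its bound: not (-inf < 45 < 14).
Result: Not a valid BST


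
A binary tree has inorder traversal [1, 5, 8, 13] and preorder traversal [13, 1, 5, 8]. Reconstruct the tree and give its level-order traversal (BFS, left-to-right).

Inorder:  [1, 5, 8, 13]
Preorder: [13, 1, 5, 8]
Algorithm: preorder visits root first, so consume preorder in order;
for each root, split the current inorder slice at that value into
left-subtree inorder and right-subtree inorder, then recurse.
Recursive splits:
  root=13; inorder splits into left=[1, 5, 8], right=[]
  root=1; inorder splits into left=[], right=[5, 8]
  root=5; inorder splits into left=[], right=[8]
  root=8; inorder splits into left=[], right=[]
Reconstructed level-order: [13, 1, 5, 8]


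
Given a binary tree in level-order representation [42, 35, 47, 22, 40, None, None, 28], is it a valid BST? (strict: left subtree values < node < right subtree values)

Level-order array: [42, 35, 47, 22, 40, None, None, 28]
Validate using subtree bounds (lo, hi): at each node, require lo < value < hi,
then recurse left with hi=value and right with lo=value.
Preorder trace (stopping at first violation):
  at node 42 with bounds (-inf, +inf): OK
  at node 35 with bounds (-inf, 42): OK
  at node 22 with bounds (-inf, 35): OK
  at node 28 with bounds (-inf, 22): VIOLATION
Node 28 violates its bound: not (-inf < 28 < 22).
Result: Not a valid BST


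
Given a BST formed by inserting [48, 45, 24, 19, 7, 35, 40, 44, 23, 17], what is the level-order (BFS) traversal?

Tree insertion order: [48, 45, 24, 19, 7, 35, 40, 44, 23, 17]
Tree (level-order array): [48, 45, None, 24, None, 19, 35, 7, 23, None, 40, None, 17, None, None, None, 44]
BFS from the root, enqueuing left then right child of each popped node:
  queue [48] -> pop 48, enqueue [45], visited so far: [48]
  queue [45] -> pop 45, enqueue [24], visited so far: [48, 45]
  queue [24] -> pop 24, enqueue [19, 35], visited so far: [48, 45, 24]
  queue [19, 35] -> pop 19, enqueue [7, 23], visited so far: [48, 45, 24, 19]
  queue [35, 7, 23] -> pop 35, enqueue [40], visited so far: [48, 45, 24, 19, 35]
  queue [7, 23, 40] -> pop 7, enqueue [17], visited so far: [48, 45, 24, 19, 35, 7]
  queue [23, 40, 17] -> pop 23, enqueue [none], visited so far: [48, 45, 24, 19, 35, 7, 23]
  queue [40, 17] -> pop 40, enqueue [44], visited so far: [48, 45, 24, 19, 35, 7, 23, 40]
  queue [17, 44] -> pop 17, enqueue [none], visited so far: [48, 45, 24, 19, 35, 7, 23, 40, 17]
  queue [44] -> pop 44, enqueue [none], visited so far: [48, 45, 24, 19, 35, 7, 23, 40, 17, 44]
Result: [48, 45, 24, 19, 35, 7, 23, 40, 17, 44]


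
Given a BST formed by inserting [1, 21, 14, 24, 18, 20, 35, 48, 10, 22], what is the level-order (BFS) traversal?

Tree insertion order: [1, 21, 14, 24, 18, 20, 35, 48, 10, 22]
Tree (level-order array): [1, None, 21, 14, 24, 10, 18, 22, 35, None, None, None, 20, None, None, None, 48]
BFS from the root, enqueuing left then right child of each popped node:
  queue [1] -> pop 1, enqueue [21], visited so far: [1]
  queue [21] -> pop 21, enqueue [14, 24], visited so far: [1, 21]
  queue [14, 24] -> pop 14, enqueue [10, 18], visited so far: [1, 21, 14]
  queue [24, 10, 18] -> pop 24, enqueue [22, 35], visited so far: [1, 21, 14, 24]
  queue [10, 18, 22, 35] -> pop 10, enqueue [none], visited so far: [1, 21, 14, 24, 10]
  queue [18, 22, 35] -> pop 18, enqueue [20], visited so far: [1, 21, 14, 24, 10, 18]
  queue [22, 35, 20] -> pop 22, enqueue [none], visited so far: [1, 21, 14, 24, 10, 18, 22]
  queue [35, 20] -> pop 35, enqueue [48], visited so far: [1, 21, 14, 24, 10, 18, 22, 35]
  queue [20, 48] -> pop 20, enqueue [none], visited so far: [1, 21, 14, 24, 10, 18, 22, 35, 20]
  queue [48] -> pop 48, enqueue [none], visited so far: [1, 21, 14, 24, 10, 18, 22, 35, 20, 48]
Result: [1, 21, 14, 24, 10, 18, 22, 35, 20, 48]


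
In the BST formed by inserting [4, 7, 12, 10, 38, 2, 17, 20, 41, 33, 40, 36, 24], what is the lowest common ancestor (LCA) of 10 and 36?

Tree insertion order: [4, 7, 12, 10, 38, 2, 17, 20, 41, 33, 40, 36, 24]
Tree (level-order array): [4, 2, 7, None, None, None, 12, 10, 38, None, None, 17, 41, None, 20, 40, None, None, 33, None, None, 24, 36]
In a BST, the LCA of p=10, q=36 is the first node v on the
root-to-leaf path with p <= v <= q (go left if both < v, right if both > v).
Walk from root:
  at 4: both 10 and 36 > 4, go right
  at 7: both 10 and 36 > 7, go right
  at 12: 10 <= 12 <= 36, this is the LCA
LCA = 12


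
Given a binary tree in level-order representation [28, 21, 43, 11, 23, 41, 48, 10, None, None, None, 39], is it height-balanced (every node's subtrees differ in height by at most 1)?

Tree (level-order array): [28, 21, 43, 11, 23, 41, 48, 10, None, None, None, 39]
Definition: a tree is height-balanced if, at every node, |h(left) - h(right)| <= 1 (empty subtree has height -1).
Bottom-up per-node check:
  node 10: h_left=-1, h_right=-1, diff=0 [OK], height=0
  node 11: h_left=0, h_right=-1, diff=1 [OK], height=1
  node 23: h_left=-1, h_right=-1, diff=0 [OK], height=0
  node 21: h_left=1, h_right=0, diff=1 [OK], height=2
  node 39: h_left=-1, h_right=-1, diff=0 [OK], height=0
  node 41: h_left=0, h_right=-1, diff=1 [OK], height=1
  node 48: h_left=-1, h_right=-1, diff=0 [OK], height=0
  node 43: h_left=1, h_right=0, diff=1 [OK], height=2
  node 28: h_left=2, h_right=2, diff=0 [OK], height=3
All nodes satisfy the balance condition.
Result: Balanced


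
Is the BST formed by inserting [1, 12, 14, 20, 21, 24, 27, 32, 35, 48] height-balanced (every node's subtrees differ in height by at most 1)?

Tree (level-order array): [1, None, 12, None, 14, None, 20, None, 21, None, 24, None, 27, None, 32, None, 35, None, 48]
Definition: a tree is height-balanced if, at every node, |h(left) - h(right)| <= 1 (empty subtree has height -1).
Bottom-up per-node check:
  node 48: h_left=-1, h_right=-1, diff=0 [OK], height=0
  node 35: h_left=-1, h_right=0, diff=1 [OK], height=1
  node 32: h_left=-1, h_right=1, diff=2 [FAIL (|-1-1|=2 > 1)], height=2
  node 27: h_left=-1, h_right=2, diff=3 [FAIL (|-1-2|=3 > 1)], height=3
  node 24: h_left=-1, h_right=3, diff=4 [FAIL (|-1-3|=4 > 1)], height=4
  node 21: h_left=-1, h_right=4, diff=5 [FAIL (|-1-4|=5 > 1)], height=5
  node 20: h_left=-1, h_right=5, diff=6 [FAIL (|-1-5|=6 > 1)], height=6
  node 14: h_left=-1, h_right=6, diff=7 [FAIL (|-1-6|=7 > 1)], height=7
  node 12: h_left=-1, h_right=7, diff=8 [FAIL (|-1-7|=8 > 1)], height=8
  node 1: h_left=-1, h_right=8, diff=9 [FAIL (|-1-8|=9 > 1)], height=9
Node 32 violates the condition: |-1 - 1| = 2 > 1.
Result: Not balanced


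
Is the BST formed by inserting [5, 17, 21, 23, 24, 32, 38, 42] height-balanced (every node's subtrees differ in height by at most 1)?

Tree (level-order array): [5, None, 17, None, 21, None, 23, None, 24, None, 32, None, 38, None, 42]
Definition: a tree is height-balanced if, at every node, |h(left) - h(right)| <= 1 (empty subtree has height -1).
Bottom-up per-node check:
  node 42: h_left=-1, h_right=-1, diff=0 [OK], height=0
  node 38: h_left=-1, h_right=0, diff=1 [OK], height=1
  node 32: h_left=-1, h_right=1, diff=2 [FAIL (|-1-1|=2 > 1)], height=2
  node 24: h_left=-1, h_right=2, diff=3 [FAIL (|-1-2|=3 > 1)], height=3
  node 23: h_left=-1, h_right=3, diff=4 [FAIL (|-1-3|=4 > 1)], height=4
  node 21: h_left=-1, h_right=4, diff=5 [FAIL (|-1-4|=5 > 1)], height=5
  node 17: h_left=-1, h_right=5, diff=6 [FAIL (|-1-5|=6 > 1)], height=6
  node 5: h_left=-1, h_right=6, diff=7 [FAIL (|-1-6|=7 > 1)], height=7
Node 32 violates the condition: |-1 - 1| = 2 > 1.
Result: Not balanced


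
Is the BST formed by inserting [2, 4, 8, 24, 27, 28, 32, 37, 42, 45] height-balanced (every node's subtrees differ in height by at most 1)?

Tree (level-order array): [2, None, 4, None, 8, None, 24, None, 27, None, 28, None, 32, None, 37, None, 42, None, 45]
Definition: a tree is height-balanced if, at every node, |h(left) - h(right)| <= 1 (empty subtree has height -1).
Bottom-up per-node check:
  node 45: h_left=-1, h_right=-1, diff=0 [OK], height=0
  node 42: h_left=-1, h_right=0, diff=1 [OK], height=1
  node 37: h_left=-1, h_right=1, diff=2 [FAIL (|-1-1|=2 > 1)], height=2
  node 32: h_left=-1, h_right=2, diff=3 [FAIL (|-1-2|=3 > 1)], height=3
  node 28: h_left=-1, h_right=3, diff=4 [FAIL (|-1-3|=4 > 1)], height=4
  node 27: h_left=-1, h_right=4, diff=5 [FAIL (|-1-4|=5 > 1)], height=5
  node 24: h_left=-1, h_right=5, diff=6 [FAIL (|-1-5|=6 > 1)], height=6
  node 8: h_left=-1, h_right=6, diff=7 [FAIL (|-1-6|=7 > 1)], height=7
  node 4: h_left=-1, h_right=7, diff=8 [FAIL (|-1-7|=8 > 1)], height=8
  node 2: h_left=-1, h_right=8, diff=9 [FAIL (|-1-8|=9 > 1)], height=9
Node 37 violates the condition: |-1 - 1| = 2 > 1.
Result: Not balanced


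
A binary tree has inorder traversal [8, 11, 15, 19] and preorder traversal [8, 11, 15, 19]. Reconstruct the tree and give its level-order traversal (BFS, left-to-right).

Inorder:  [8, 11, 15, 19]
Preorder: [8, 11, 15, 19]
Algorithm: preorder visits root first, so consume preorder in order;
for each root, split the current inorder slice at that value into
left-subtree inorder and right-subtree inorder, then recurse.
Recursive splits:
  root=8; inorder splits into left=[], right=[11, 15, 19]
  root=11; inorder splits into left=[], right=[15, 19]
  root=15; inorder splits into left=[], right=[19]
  root=19; inorder splits into left=[], right=[]
Reconstructed level-order: [8, 11, 15, 19]


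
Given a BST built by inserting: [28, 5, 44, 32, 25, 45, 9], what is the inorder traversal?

Tree insertion order: [28, 5, 44, 32, 25, 45, 9]
Tree (level-order array): [28, 5, 44, None, 25, 32, 45, 9]
Inorder traversal: [5, 9, 25, 28, 32, 44, 45]


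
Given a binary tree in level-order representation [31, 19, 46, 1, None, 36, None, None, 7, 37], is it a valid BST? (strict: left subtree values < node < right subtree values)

Level-order array: [31, 19, 46, 1, None, 36, None, None, 7, 37]
Validate using subtree bounds (lo, hi): at each node, require lo < value < hi,
then recurse left with hi=value and right with lo=value.
Preorder trace (stopping at first violation):
  at node 31 with bounds (-inf, +inf): OK
  at node 19 with bounds (-inf, 31): OK
  at node 1 with bounds (-inf, 19): OK
  at node 7 with bounds (1, 19): OK
  at node 46 with bounds (31, +inf): OK
  at node 36 with bounds (31, 46): OK
  at node 37 with bounds (31, 36): VIOLATION
Node 37 violates its bound: not (31 < 37 < 36).
Result: Not a valid BST


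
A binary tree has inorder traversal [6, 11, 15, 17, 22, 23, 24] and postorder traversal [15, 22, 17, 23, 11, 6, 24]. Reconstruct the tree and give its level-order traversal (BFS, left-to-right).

Inorder:   [6, 11, 15, 17, 22, 23, 24]
Postorder: [15, 22, 17, 23, 11, 6, 24]
Algorithm: postorder visits root last, so walk postorder right-to-left;
each value is the root of the current inorder slice — split it at that
value, recurse on the right subtree first, then the left.
Recursive splits:
  root=24; inorder splits into left=[6, 11, 15, 17, 22, 23], right=[]
  root=6; inorder splits into left=[], right=[11, 15, 17, 22, 23]
  root=11; inorder splits into left=[], right=[15, 17, 22, 23]
  root=23; inorder splits into left=[15, 17, 22], right=[]
  root=17; inorder splits into left=[15], right=[22]
  root=22; inorder splits into left=[], right=[]
  root=15; inorder splits into left=[], right=[]
Reconstructed level-order: [24, 6, 11, 23, 17, 15, 22]


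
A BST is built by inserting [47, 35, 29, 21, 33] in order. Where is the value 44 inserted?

Starting tree (level order): [47, 35, None, 29, None, 21, 33]
Insertion path: 47 -> 35
Result: insert 44 as right child of 35
Final tree (level order): [47, 35, None, 29, 44, 21, 33]


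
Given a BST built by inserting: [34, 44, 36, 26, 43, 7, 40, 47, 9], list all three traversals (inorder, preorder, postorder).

Tree insertion order: [34, 44, 36, 26, 43, 7, 40, 47, 9]
Tree (level-order array): [34, 26, 44, 7, None, 36, 47, None, 9, None, 43, None, None, None, None, 40]
Inorder (L, root, R): [7, 9, 26, 34, 36, 40, 43, 44, 47]
Preorder (root, L, R): [34, 26, 7, 9, 44, 36, 43, 40, 47]
Postorder (L, R, root): [9, 7, 26, 40, 43, 36, 47, 44, 34]


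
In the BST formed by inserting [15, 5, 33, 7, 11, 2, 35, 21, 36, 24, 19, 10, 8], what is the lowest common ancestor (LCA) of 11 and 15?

Tree insertion order: [15, 5, 33, 7, 11, 2, 35, 21, 36, 24, 19, 10, 8]
Tree (level-order array): [15, 5, 33, 2, 7, 21, 35, None, None, None, 11, 19, 24, None, 36, 10, None, None, None, None, None, None, None, 8]
In a BST, the LCA of p=11, q=15 is the first node v on the
root-to-leaf path with p <= v <= q (go left if both < v, right if both > v).
Walk from root:
  at 15: 11 <= 15 <= 15, this is the LCA
LCA = 15


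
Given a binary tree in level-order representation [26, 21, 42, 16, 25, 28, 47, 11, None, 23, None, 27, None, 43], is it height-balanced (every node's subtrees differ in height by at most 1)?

Tree (level-order array): [26, 21, 42, 16, 25, 28, 47, 11, None, 23, None, 27, None, 43]
Definition: a tree is height-balanced if, at every node, |h(left) - h(right)| <= 1 (empty subtree has height -1).
Bottom-up per-node check:
  node 11: h_left=-1, h_right=-1, diff=0 [OK], height=0
  node 16: h_left=0, h_right=-1, diff=1 [OK], height=1
  node 23: h_left=-1, h_right=-1, diff=0 [OK], height=0
  node 25: h_left=0, h_right=-1, diff=1 [OK], height=1
  node 21: h_left=1, h_right=1, diff=0 [OK], height=2
  node 27: h_left=-1, h_right=-1, diff=0 [OK], height=0
  node 28: h_left=0, h_right=-1, diff=1 [OK], height=1
  node 43: h_left=-1, h_right=-1, diff=0 [OK], height=0
  node 47: h_left=0, h_right=-1, diff=1 [OK], height=1
  node 42: h_left=1, h_right=1, diff=0 [OK], height=2
  node 26: h_left=2, h_right=2, diff=0 [OK], height=3
All nodes satisfy the balance condition.
Result: Balanced


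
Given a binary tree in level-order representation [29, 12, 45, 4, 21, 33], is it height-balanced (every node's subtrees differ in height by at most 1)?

Tree (level-order array): [29, 12, 45, 4, 21, 33]
Definition: a tree is height-balanced if, at every node, |h(left) - h(right)| <= 1 (empty subtree has height -1).
Bottom-up per-node check:
  node 4: h_left=-1, h_right=-1, diff=0 [OK], height=0
  node 21: h_left=-1, h_right=-1, diff=0 [OK], height=0
  node 12: h_left=0, h_right=0, diff=0 [OK], height=1
  node 33: h_left=-1, h_right=-1, diff=0 [OK], height=0
  node 45: h_left=0, h_right=-1, diff=1 [OK], height=1
  node 29: h_left=1, h_right=1, diff=0 [OK], height=2
All nodes satisfy the balance condition.
Result: Balanced


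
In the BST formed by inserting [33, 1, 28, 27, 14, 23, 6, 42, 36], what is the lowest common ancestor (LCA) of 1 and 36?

Tree insertion order: [33, 1, 28, 27, 14, 23, 6, 42, 36]
Tree (level-order array): [33, 1, 42, None, 28, 36, None, 27, None, None, None, 14, None, 6, 23]
In a BST, the LCA of p=1, q=36 is the first node v on the
root-to-leaf path with p <= v <= q (go left if both < v, right if both > v).
Walk from root:
  at 33: 1 <= 33 <= 36, this is the LCA
LCA = 33


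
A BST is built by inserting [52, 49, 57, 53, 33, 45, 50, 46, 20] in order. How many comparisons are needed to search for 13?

Search path for 13: 52 -> 49 -> 33 -> 20
Found: False
Comparisons: 4


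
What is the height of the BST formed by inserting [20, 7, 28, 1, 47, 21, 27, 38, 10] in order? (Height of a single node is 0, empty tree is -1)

Insertion order: [20, 7, 28, 1, 47, 21, 27, 38, 10]
Tree (level-order array): [20, 7, 28, 1, 10, 21, 47, None, None, None, None, None, 27, 38]
Compute height bottom-up (empty subtree = -1):
  height(1) = 1 + max(-1, -1) = 0
  height(10) = 1 + max(-1, -1) = 0
  height(7) = 1 + max(0, 0) = 1
  height(27) = 1 + max(-1, -1) = 0
  height(21) = 1 + max(-1, 0) = 1
  height(38) = 1 + max(-1, -1) = 0
  height(47) = 1 + max(0, -1) = 1
  height(28) = 1 + max(1, 1) = 2
  height(20) = 1 + max(1, 2) = 3
Height = 3


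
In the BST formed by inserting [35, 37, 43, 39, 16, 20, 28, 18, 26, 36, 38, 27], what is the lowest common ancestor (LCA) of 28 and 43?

Tree insertion order: [35, 37, 43, 39, 16, 20, 28, 18, 26, 36, 38, 27]
Tree (level-order array): [35, 16, 37, None, 20, 36, 43, 18, 28, None, None, 39, None, None, None, 26, None, 38, None, None, 27]
In a BST, the LCA of p=28, q=43 is the first node v on the
root-to-leaf path with p <= v <= q (go left if both < v, right if both > v).
Walk from root:
  at 35: 28 <= 35 <= 43, this is the LCA
LCA = 35


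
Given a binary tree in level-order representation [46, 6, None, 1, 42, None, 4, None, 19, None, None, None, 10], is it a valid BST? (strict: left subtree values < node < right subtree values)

Level-order array: [46, 6, None, 1, 42, None, 4, None, 19, None, None, None, 10]
Validate using subtree bounds (lo, hi): at each node, require lo < value < hi,
then recurse left with hi=value and right with lo=value.
Preorder trace (stopping at first violation):
  at node 46 with bounds (-inf, +inf): OK
  at node 6 with bounds (-inf, 46): OK
  at node 1 with bounds (-inf, 6): OK
  at node 4 with bounds (1, 6): OK
  at node 42 with bounds (6, 46): OK
  at node 19 with bounds (42, 46): VIOLATION
Node 19 violates its bound: not (42 < 19 < 46).
Result: Not a valid BST


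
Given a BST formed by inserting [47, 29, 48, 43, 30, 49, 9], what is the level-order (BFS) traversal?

Tree insertion order: [47, 29, 48, 43, 30, 49, 9]
Tree (level-order array): [47, 29, 48, 9, 43, None, 49, None, None, 30]
BFS from the root, enqueuing left then right child of each popped node:
  queue [47] -> pop 47, enqueue [29, 48], visited so far: [47]
  queue [29, 48] -> pop 29, enqueue [9, 43], visited so far: [47, 29]
  queue [48, 9, 43] -> pop 48, enqueue [49], visited so far: [47, 29, 48]
  queue [9, 43, 49] -> pop 9, enqueue [none], visited so far: [47, 29, 48, 9]
  queue [43, 49] -> pop 43, enqueue [30], visited so far: [47, 29, 48, 9, 43]
  queue [49, 30] -> pop 49, enqueue [none], visited so far: [47, 29, 48, 9, 43, 49]
  queue [30] -> pop 30, enqueue [none], visited so far: [47, 29, 48, 9, 43, 49, 30]
Result: [47, 29, 48, 9, 43, 49, 30]


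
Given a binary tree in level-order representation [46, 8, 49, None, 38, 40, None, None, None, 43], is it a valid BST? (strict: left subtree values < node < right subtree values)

Level-order array: [46, 8, 49, None, 38, 40, None, None, None, 43]
Validate using subtree bounds (lo, hi): at each node, require lo < value < hi,
then recurse left with hi=value and right with lo=value.
Preorder trace (stopping at first violation):
  at node 46 with bounds (-inf, +inf): OK
  at node 8 with bounds (-inf, 46): OK
  at node 38 with bounds (8, 46): OK
  at node 49 with bounds (46, +inf): OK
  at node 40 with bounds (46, 49): VIOLATION
Node 40 violates its bound: not (46 < 40 < 49).
Result: Not a valid BST


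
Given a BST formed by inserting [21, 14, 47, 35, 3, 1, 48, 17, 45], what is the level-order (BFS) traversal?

Tree insertion order: [21, 14, 47, 35, 3, 1, 48, 17, 45]
Tree (level-order array): [21, 14, 47, 3, 17, 35, 48, 1, None, None, None, None, 45]
BFS from the root, enqueuing left then right child of each popped node:
  queue [21] -> pop 21, enqueue [14, 47], visited so far: [21]
  queue [14, 47] -> pop 14, enqueue [3, 17], visited so far: [21, 14]
  queue [47, 3, 17] -> pop 47, enqueue [35, 48], visited so far: [21, 14, 47]
  queue [3, 17, 35, 48] -> pop 3, enqueue [1], visited so far: [21, 14, 47, 3]
  queue [17, 35, 48, 1] -> pop 17, enqueue [none], visited so far: [21, 14, 47, 3, 17]
  queue [35, 48, 1] -> pop 35, enqueue [45], visited so far: [21, 14, 47, 3, 17, 35]
  queue [48, 1, 45] -> pop 48, enqueue [none], visited so far: [21, 14, 47, 3, 17, 35, 48]
  queue [1, 45] -> pop 1, enqueue [none], visited so far: [21, 14, 47, 3, 17, 35, 48, 1]
  queue [45] -> pop 45, enqueue [none], visited so far: [21, 14, 47, 3, 17, 35, 48, 1, 45]
Result: [21, 14, 47, 3, 17, 35, 48, 1, 45]


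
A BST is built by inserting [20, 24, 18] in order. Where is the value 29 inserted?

Starting tree (level order): [20, 18, 24]
Insertion path: 20 -> 24
Result: insert 29 as right child of 24
Final tree (level order): [20, 18, 24, None, None, None, 29]


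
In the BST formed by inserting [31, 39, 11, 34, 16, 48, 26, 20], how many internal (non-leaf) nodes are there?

Tree built from: [31, 39, 11, 34, 16, 48, 26, 20]
Tree (level-order array): [31, 11, 39, None, 16, 34, 48, None, 26, None, None, None, None, 20]
Rule: An internal node has at least one child.
Per-node child counts:
  node 31: 2 child(ren)
  node 11: 1 child(ren)
  node 16: 1 child(ren)
  node 26: 1 child(ren)
  node 20: 0 child(ren)
  node 39: 2 child(ren)
  node 34: 0 child(ren)
  node 48: 0 child(ren)
Matching nodes: [31, 11, 16, 26, 39]
Count of internal (non-leaf) nodes: 5


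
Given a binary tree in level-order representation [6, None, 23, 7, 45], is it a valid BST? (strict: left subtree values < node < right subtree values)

Level-order array: [6, None, 23, 7, 45]
Validate using subtree bounds (lo, hi): at each node, require lo < value < hi,
then recurse left with hi=value and right with lo=value.
Preorder trace (stopping at first violation):
  at node 6 with bounds (-inf, +inf): OK
  at node 23 with bounds (6, +inf): OK
  at node 7 with bounds (6, 23): OK
  at node 45 with bounds (23, +inf): OK
No violation found at any node.
Result: Valid BST


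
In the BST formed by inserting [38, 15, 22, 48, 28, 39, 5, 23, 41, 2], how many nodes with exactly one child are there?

Tree built from: [38, 15, 22, 48, 28, 39, 5, 23, 41, 2]
Tree (level-order array): [38, 15, 48, 5, 22, 39, None, 2, None, None, 28, None, 41, None, None, 23]
Rule: These are nodes with exactly 1 non-null child.
Per-node child counts:
  node 38: 2 child(ren)
  node 15: 2 child(ren)
  node 5: 1 child(ren)
  node 2: 0 child(ren)
  node 22: 1 child(ren)
  node 28: 1 child(ren)
  node 23: 0 child(ren)
  node 48: 1 child(ren)
  node 39: 1 child(ren)
  node 41: 0 child(ren)
Matching nodes: [5, 22, 28, 48, 39]
Count of nodes with exactly one child: 5


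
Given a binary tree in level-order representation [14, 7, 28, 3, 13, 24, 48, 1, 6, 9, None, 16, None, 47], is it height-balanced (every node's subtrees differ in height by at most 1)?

Tree (level-order array): [14, 7, 28, 3, 13, 24, 48, 1, 6, 9, None, 16, None, 47]
Definition: a tree is height-balanced if, at every node, |h(left) - h(right)| <= 1 (empty subtree has height -1).
Bottom-up per-node check:
  node 1: h_left=-1, h_right=-1, diff=0 [OK], height=0
  node 6: h_left=-1, h_right=-1, diff=0 [OK], height=0
  node 3: h_left=0, h_right=0, diff=0 [OK], height=1
  node 9: h_left=-1, h_right=-1, diff=0 [OK], height=0
  node 13: h_left=0, h_right=-1, diff=1 [OK], height=1
  node 7: h_left=1, h_right=1, diff=0 [OK], height=2
  node 16: h_left=-1, h_right=-1, diff=0 [OK], height=0
  node 24: h_left=0, h_right=-1, diff=1 [OK], height=1
  node 47: h_left=-1, h_right=-1, diff=0 [OK], height=0
  node 48: h_left=0, h_right=-1, diff=1 [OK], height=1
  node 28: h_left=1, h_right=1, diff=0 [OK], height=2
  node 14: h_left=2, h_right=2, diff=0 [OK], height=3
All nodes satisfy the balance condition.
Result: Balanced


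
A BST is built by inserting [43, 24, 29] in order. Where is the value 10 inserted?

Starting tree (level order): [43, 24, None, None, 29]
Insertion path: 43 -> 24
Result: insert 10 as left child of 24
Final tree (level order): [43, 24, None, 10, 29]


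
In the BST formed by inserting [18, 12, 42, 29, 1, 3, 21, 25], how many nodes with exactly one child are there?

Tree built from: [18, 12, 42, 29, 1, 3, 21, 25]
Tree (level-order array): [18, 12, 42, 1, None, 29, None, None, 3, 21, None, None, None, None, 25]
Rule: These are nodes with exactly 1 non-null child.
Per-node child counts:
  node 18: 2 child(ren)
  node 12: 1 child(ren)
  node 1: 1 child(ren)
  node 3: 0 child(ren)
  node 42: 1 child(ren)
  node 29: 1 child(ren)
  node 21: 1 child(ren)
  node 25: 0 child(ren)
Matching nodes: [12, 1, 42, 29, 21]
Count of nodes with exactly one child: 5


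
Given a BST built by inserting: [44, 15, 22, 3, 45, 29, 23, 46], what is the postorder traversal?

Tree insertion order: [44, 15, 22, 3, 45, 29, 23, 46]
Tree (level-order array): [44, 15, 45, 3, 22, None, 46, None, None, None, 29, None, None, 23]
Postorder traversal: [3, 23, 29, 22, 15, 46, 45, 44]


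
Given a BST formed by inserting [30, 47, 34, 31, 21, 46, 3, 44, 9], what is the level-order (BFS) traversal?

Tree insertion order: [30, 47, 34, 31, 21, 46, 3, 44, 9]
Tree (level-order array): [30, 21, 47, 3, None, 34, None, None, 9, 31, 46, None, None, None, None, 44]
BFS from the root, enqueuing left then right child of each popped node:
  queue [30] -> pop 30, enqueue [21, 47], visited so far: [30]
  queue [21, 47] -> pop 21, enqueue [3], visited so far: [30, 21]
  queue [47, 3] -> pop 47, enqueue [34], visited so far: [30, 21, 47]
  queue [3, 34] -> pop 3, enqueue [9], visited so far: [30, 21, 47, 3]
  queue [34, 9] -> pop 34, enqueue [31, 46], visited so far: [30, 21, 47, 3, 34]
  queue [9, 31, 46] -> pop 9, enqueue [none], visited so far: [30, 21, 47, 3, 34, 9]
  queue [31, 46] -> pop 31, enqueue [none], visited so far: [30, 21, 47, 3, 34, 9, 31]
  queue [46] -> pop 46, enqueue [44], visited so far: [30, 21, 47, 3, 34, 9, 31, 46]
  queue [44] -> pop 44, enqueue [none], visited so far: [30, 21, 47, 3, 34, 9, 31, 46, 44]
Result: [30, 21, 47, 3, 34, 9, 31, 46, 44]


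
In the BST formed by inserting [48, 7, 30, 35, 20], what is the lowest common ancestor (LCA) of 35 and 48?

Tree insertion order: [48, 7, 30, 35, 20]
Tree (level-order array): [48, 7, None, None, 30, 20, 35]
In a BST, the LCA of p=35, q=48 is the first node v on the
root-to-leaf path with p <= v <= q (go left if both < v, right if both > v).
Walk from root:
  at 48: 35 <= 48 <= 48, this is the LCA
LCA = 48


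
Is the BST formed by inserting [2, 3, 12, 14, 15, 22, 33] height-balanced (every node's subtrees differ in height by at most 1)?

Tree (level-order array): [2, None, 3, None, 12, None, 14, None, 15, None, 22, None, 33]
Definition: a tree is height-balanced if, at every node, |h(left) - h(right)| <= 1 (empty subtree has height -1).
Bottom-up per-node check:
  node 33: h_left=-1, h_right=-1, diff=0 [OK], height=0
  node 22: h_left=-1, h_right=0, diff=1 [OK], height=1
  node 15: h_left=-1, h_right=1, diff=2 [FAIL (|-1-1|=2 > 1)], height=2
  node 14: h_left=-1, h_right=2, diff=3 [FAIL (|-1-2|=3 > 1)], height=3
  node 12: h_left=-1, h_right=3, diff=4 [FAIL (|-1-3|=4 > 1)], height=4
  node 3: h_left=-1, h_right=4, diff=5 [FAIL (|-1-4|=5 > 1)], height=5
  node 2: h_left=-1, h_right=5, diff=6 [FAIL (|-1-5|=6 > 1)], height=6
Node 15 violates the condition: |-1 - 1| = 2 > 1.
Result: Not balanced


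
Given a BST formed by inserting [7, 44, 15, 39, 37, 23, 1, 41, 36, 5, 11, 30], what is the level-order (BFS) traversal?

Tree insertion order: [7, 44, 15, 39, 37, 23, 1, 41, 36, 5, 11, 30]
Tree (level-order array): [7, 1, 44, None, 5, 15, None, None, None, 11, 39, None, None, 37, 41, 23, None, None, None, None, 36, 30]
BFS from the root, enqueuing left then right child of each popped node:
  queue [7] -> pop 7, enqueue [1, 44], visited so far: [7]
  queue [1, 44] -> pop 1, enqueue [5], visited so far: [7, 1]
  queue [44, 5] -> pop 44, enqueue [15], visited so far: [7, 1, 44]
  queue [5, 15] -> pop 5, enqueue [none], visited so far: [7, 1, 44, 5]
  queue [15] -> pop 15, enqueue [11, 39], visited so far: [7, 1, 44, 5, 15]
  queue [11, 39] -> pop 11, enqueue [none], visited so far: [7, 1, 44, 5, 15, 11]
  queue [39] -> pop 39, enqueue [37, 41], visited so far: [7, 1, 44, 5, 15, 11, 39]
  queue [37, 41] -> pop 37, enqueue [23], visited so far: [7, 1, 44, 5, 15, 11, 39, 37]
  queue [41, 23] -> pop 41, enqueue [none], visited so far: [7, 1, 44, 5, 15, 11, 39, 37, 41]
  queue [23] -> pop 23, enqueue [36], visited so far: [7, 1, 44, 5, 15, 11, 39, 37, 41, 23]
  queue [36] -> pop 36, enqueue [30], visited so far: [7, 1, 44, 5, 15, 11, 39, 37, 41, 23, 36]
  queue [30] -> pop 30, enqueue [none], visited so far: [7, 1, 44, 5, 15, 11, 39, 37, 41, 23, 36, 30]
Result: [7, 1, 44, 5, 15, 11, 39, 37, 41, 23, 36, 30]


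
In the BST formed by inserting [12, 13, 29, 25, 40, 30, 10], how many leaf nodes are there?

Tree built from: [12, 13, 29, 25, 40, 30, 10]
Tree (level-order array): [12, 10, 13, None, None, None, 29, 25, 40, None, None, 30]
Rule: A leaf has 0 children.
Per-node child counts:
  node 12: 2 child(ren)
  node 10: 0 child(ren)
  node 13: 1 child(ren)
  node 29: 2 child(ren)
  node 25: 0 child(ren)
  node 40: 1 child(ren)
  node 30: 0 child(ren)
Matching nodes: [10, 25, 30]
Count of leaf nodes: 3


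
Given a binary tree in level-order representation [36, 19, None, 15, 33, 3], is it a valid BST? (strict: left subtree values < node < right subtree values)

Level-order array: [36, 19, None, 15, 33, 3]
Validate using subtree bounds (lo, hi): at each node, require lo < value < hi,
then recurse left with hi=value and right with lo=value.
Preorder trace (stopping at first violation):
  at node 36 with bounds (-inf, +inf): OK
  at node 19 with bounds (-inf, 36): OK
  at node 15 with bounds (-inf, 19): OK
  at node 3 with bounds (-inf, 15): OK
  at node 33 with bounds (19, 36): OK
No violation found at any node.
Result: Valid BST


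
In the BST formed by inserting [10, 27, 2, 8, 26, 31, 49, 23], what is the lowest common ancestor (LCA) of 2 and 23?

Tree insertion order: [10, 27, 2, 8, 26, 31, 49, 23]
Tree (level-order array): [10, 2, 27, None, 8, 26, 31, None, None, 23, None, None, 49]
In a BST, the LCA of p=2, q=23 is the first node v on the
root-to-leaf path with p <= v <= q (go left if both < v, right if both > v).
Walk from root:
  at 10: 2 <= 10 <= 23, this is the LCA
LCA = 10


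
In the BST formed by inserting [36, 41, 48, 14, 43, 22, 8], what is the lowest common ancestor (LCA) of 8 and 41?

Tree insertion order: [36, 41, 48, 14, 43, 22, 8]
Tree (level-order array): [36, 14, 41, 8, 22, None, 48, None, None, None, None, 43]
In a BST, the LCA of p=8, q=41 is the first node v on the
root-to-leaf path with p <= v <= q (go left if both < v, right if both > v).
Walk from root:
  at 36: 8 <= 36 <= 41, this is the LCA
LCA = 36


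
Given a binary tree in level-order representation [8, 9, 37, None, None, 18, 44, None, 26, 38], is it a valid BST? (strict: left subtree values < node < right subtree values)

Level-order array: [8, 9, 37, None, None, 18, 44, None, 26, 38]
Validate using subtree bounds (lo, hi): at each node, require lo < value < hi,
then recurse left with hi=value and right with lo=value.
Preorder trace (stopping at first violation):
  at node 8 with bounds (-inf, +inf): OK
  at node 9 with bounds (-inf, 8): VIOLATION
Node 9 violates its bound: not (-inf < 9 < 8).
Result: Not a valid BST


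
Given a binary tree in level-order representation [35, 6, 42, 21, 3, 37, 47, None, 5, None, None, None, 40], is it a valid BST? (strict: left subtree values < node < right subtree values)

Level-order array: [35, 6, 42, 21, 3, 37, 47, None, 5, None, None, None, 40]
Validate using subtree bounds (lo, hi): at each node, require lo < value < hi,
then recurse left with hi=value and right with lo=value.
Preorder trace (stopping at first violation):
  at node 35 with bounds (-inf, +inf): OK
  at node 6 with bounds (-inf, 35): OK
  at node 21 with bounds (-inf, 6): VIOLATION
Node 21 violates its bound: not (-inf < 21 < 6).
Result: Not a valid BST
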